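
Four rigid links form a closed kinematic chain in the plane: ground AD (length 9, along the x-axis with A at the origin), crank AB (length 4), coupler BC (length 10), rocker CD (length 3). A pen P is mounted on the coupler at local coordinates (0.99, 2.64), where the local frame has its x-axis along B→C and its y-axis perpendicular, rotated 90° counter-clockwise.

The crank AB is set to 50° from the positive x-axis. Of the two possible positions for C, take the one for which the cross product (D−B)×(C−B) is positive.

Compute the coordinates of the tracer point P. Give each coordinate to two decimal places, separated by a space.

A=(0,0), D=(9.00,0)
B = A + 4.00·(cos50°, sin50°) = (2.5712, 3.0642)
|BD| = 7.1217
circle(B,10.00) ∩ circle(D,3.00): a=9.9498, h=1.0012
  candidates: C₊=(11.9836,-0.3130) cross=7.130; C₋=(11.1221,-2.1205) cross=-7.130
  mode + wants cross > 0 → take C=(11.9836,-0.3130) (cross=7.130)
ex = (C−B)/|BC| = (0.9412,-0.3377); ey = (0.3377,0.9412)
P = B + 0.99·ex + 2.64·ey = (4.3946,5.2147)

4.39 5.21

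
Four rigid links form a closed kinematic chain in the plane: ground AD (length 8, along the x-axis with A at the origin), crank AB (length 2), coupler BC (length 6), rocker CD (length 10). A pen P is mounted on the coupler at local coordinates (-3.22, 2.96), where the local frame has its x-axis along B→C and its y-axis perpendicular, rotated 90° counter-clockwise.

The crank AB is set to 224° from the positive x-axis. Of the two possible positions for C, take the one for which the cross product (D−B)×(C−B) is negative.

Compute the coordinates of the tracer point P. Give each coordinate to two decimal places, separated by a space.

A=(0,0), D=(8.00,0)
B = A + 2.00·(cos224°, sin224°) = (-1.4387, -1.3893)
|BD| = 9.5404
circle(B,6.00) ∩ circle(D,10.00): a=1.4160, h=5.8305
  candidates: C₊=(-0.8868,4.5852) cross=55.625; C₋=(0.8113,-6.9515) cross=-55.625
  mode - wants cross < 0 → take C=(0.8113,-6.9515) (cross=-55.625)
ex = (C−B)/|BC| = (0.3750,-0.9270); ey = (0.9270,0.3750)
P = B + -3.22·ex + 2.96·ey = (0.0978,2.7057)

0.10 2.71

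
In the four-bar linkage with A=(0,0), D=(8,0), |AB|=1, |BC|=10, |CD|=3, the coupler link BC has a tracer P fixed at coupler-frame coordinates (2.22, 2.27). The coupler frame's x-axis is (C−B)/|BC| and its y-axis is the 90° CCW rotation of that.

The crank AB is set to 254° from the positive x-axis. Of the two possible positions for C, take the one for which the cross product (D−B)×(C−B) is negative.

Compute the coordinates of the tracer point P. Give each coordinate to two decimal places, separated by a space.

A=(0,0), D=(8.00,0)
B = A + 1.00·(cos254°, sin254°) = (-0.2756, -0.9613)
|BD| = 8.3313
circle(B,10.00) ∩ circle(D,3.00): a=9.6270, h=2.7058
  candidates: C₊=(8.9749,2.8372) cross=22.542; C₋=(9.5992,-2.5382) cross=-22.542
  mode - wants cross < 0 → take C=(9.5992,-2.5382) (cross=-22.542)
ex = (C−B)/|BC| = (0.9875,-0.1577); ey = (0.1577,0.9875)
P = B + 2.22·ex + 2.27·ey = (2.2745,0.9303)

2.27 0.93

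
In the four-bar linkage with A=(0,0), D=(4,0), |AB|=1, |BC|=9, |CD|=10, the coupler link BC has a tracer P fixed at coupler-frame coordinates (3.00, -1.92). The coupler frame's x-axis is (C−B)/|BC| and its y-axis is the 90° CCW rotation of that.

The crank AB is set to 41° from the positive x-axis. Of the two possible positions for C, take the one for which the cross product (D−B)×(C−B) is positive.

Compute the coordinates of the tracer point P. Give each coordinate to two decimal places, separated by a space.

A=(0,0), D=(4.00,0)
B = A + 1.00·(cos41°, sin41°) = (0.7547, 0.6561)
|BD| = 3.3109
circle(B,9.00) ∩ circle(D,10.00): a=-1.2138, h=8.9178
  candidates: C₊=(1.3320,9.6375) cross=29.526; C₋=(-2.2021,-7.8444) cross=-29.526
  mode + wants cross > 0 → take C=(1.3320,9.6375) (cross=29.526)
ex = (C−B)/|BC| = (0.0641,0.9979); ey = (-0.9979,0.0641)
P = B + 3.00·ex + -1.92·ey = (2.8632,3.5267)

2.86 3.53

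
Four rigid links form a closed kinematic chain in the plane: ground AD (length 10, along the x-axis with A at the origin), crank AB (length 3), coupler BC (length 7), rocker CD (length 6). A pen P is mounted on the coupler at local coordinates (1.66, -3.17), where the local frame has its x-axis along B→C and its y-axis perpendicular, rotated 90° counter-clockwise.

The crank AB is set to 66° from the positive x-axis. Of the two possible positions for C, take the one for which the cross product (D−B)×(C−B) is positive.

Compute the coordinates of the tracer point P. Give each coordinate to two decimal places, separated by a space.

A=(0,0), D=(10.00,0)
B = A + 3.00·(cos66°, sin66°) = (1.2202, 2.7406)
|BD| = 9.1976
circle(B,7.00) ∩ circle(D,6.00): a=5.3055, h=4.5664
  candidates: C₊=(7.6454,5.5187) cross=42.000; C₋=(4.9241,-3.1992) cross=-42.000
  mode + wants cross > 0 → take C=(7.6454,5.5187) (cross=42.000)
ex = (C−B)/|BC| = (0.9179,0.3969); ey = (-0.3969,0.9179)
P = B + 1.66·ex + -3.17·ey = (4.0019,0.4898)

4.00 0.49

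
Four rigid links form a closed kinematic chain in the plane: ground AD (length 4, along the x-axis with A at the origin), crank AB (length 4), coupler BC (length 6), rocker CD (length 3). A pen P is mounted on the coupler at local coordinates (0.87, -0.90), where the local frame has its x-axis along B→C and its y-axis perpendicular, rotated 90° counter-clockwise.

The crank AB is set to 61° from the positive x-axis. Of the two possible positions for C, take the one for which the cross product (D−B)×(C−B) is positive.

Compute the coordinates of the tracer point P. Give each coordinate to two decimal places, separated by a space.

2.19 2.27

A=(0,0), D=(4.00,0)
B = A + 4.00·(cos61°, sin61°) = (1.9392, 3.4985)
|BD| = 4.0603
circle(B,6.00) ∩ circle(D,3.00): a=5.3550, h=2.7062
  candidates: C₊=(6.9889,0.2580) cross=10.988; C₋=(2.3253,-2.4891) cross=-10.988
  mode + wants cross > 0 → take C=(6.9889,0.2580) (cross=10.988)
ex = (C−B)/|BC| = (0.8416,-0.5401); ey = (0.5401,0.8416)
P = B + 0.87·ex + -0.90·ey = (2.1854,2.2712)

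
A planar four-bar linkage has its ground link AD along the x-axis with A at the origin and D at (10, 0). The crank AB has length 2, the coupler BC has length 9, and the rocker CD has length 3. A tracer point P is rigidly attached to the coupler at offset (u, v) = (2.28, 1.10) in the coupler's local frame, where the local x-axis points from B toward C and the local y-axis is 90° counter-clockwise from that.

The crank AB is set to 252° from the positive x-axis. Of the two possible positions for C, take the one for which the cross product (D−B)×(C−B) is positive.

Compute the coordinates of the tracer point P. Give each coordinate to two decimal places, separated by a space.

A=(0,0), D=(10.00,0)
B = A + 2.00·(cos252°, sin252°) = (-0.6180, -1.9021)
|BD| = 10.7871
circle(B,9.00) ∩ circle(D,3.00): a=8.7309, h=2.1845
  candidates: C₊=(7.5908,1.7877) cross=23.564; C₋=(8.3612,-2.5128) cross=-23.564
  mode + wants cross > 0 → take C=(7.5908,1.7877) (cross=23.564)
ex = (C−B)/|BC| = (0.9121,0.4100); ey = (-0.4100,0.9121)
P = B + 2.28·ex + 1.10·ey = (1.0106,0.0359)

1.01 0.04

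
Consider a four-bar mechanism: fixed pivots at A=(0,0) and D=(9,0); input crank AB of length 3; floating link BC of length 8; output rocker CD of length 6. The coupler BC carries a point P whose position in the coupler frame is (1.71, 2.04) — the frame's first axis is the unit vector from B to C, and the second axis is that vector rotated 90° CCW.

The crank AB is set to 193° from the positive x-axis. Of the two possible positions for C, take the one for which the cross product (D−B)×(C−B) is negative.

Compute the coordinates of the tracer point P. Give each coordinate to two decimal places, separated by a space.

A=(0,0), D=(9.00,0)
B = A + 3.00·(cos193°, sin193°) = (-2.9231, -0.6749)
|BD| = 11.9422
circle(B,8.00) ∩ circle(D,6.00): a=7.1434, h=3.6016
  candidates: C₊=(4.0054,3.3247) cross=43.011; C₋=(4.4124,-3.8670) cross=-43.011
  mode - wants cross < 0 → take C=(4.4124,-3.8670) (cross=-43.011)
ex = (C−B)/|BC| = (0.9169,-0.3990); ey = (0.3990,0.9169)
P = B + 1.71·ex + 2.04·ey = (-0.5411,0.5134)

-0.54 0.51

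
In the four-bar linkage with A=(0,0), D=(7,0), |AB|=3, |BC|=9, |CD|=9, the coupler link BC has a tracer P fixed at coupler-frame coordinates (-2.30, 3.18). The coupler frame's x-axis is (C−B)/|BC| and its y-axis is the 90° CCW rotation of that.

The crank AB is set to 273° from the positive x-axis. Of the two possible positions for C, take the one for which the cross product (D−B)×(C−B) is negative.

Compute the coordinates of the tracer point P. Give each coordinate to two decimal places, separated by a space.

A=(0,0), D=(7.00,0)
B = A + 3.00·(cos273°, sin273°) = (0.1570, -2.9959)
|BD| = 7.4701
circle(B,9.00) ∩ circle(D,9.00): a=3.7350, h=8.1884
  candidates: C₊=(0.2945,6.0031) cross=61.168; C₋=(6.8625,-8.9989) cross=-61.168
  mode - wants cross < 0 → take C=(6.8625,-8.9989) (cross=-61.168)
ex = (C−B)/|BC| = (0.7451,-0.6670); ey = (0.6670,0.7451)
P = B + -2.30·ex + 3.18·ey = (0.5645,0.9075)

0.56 0.91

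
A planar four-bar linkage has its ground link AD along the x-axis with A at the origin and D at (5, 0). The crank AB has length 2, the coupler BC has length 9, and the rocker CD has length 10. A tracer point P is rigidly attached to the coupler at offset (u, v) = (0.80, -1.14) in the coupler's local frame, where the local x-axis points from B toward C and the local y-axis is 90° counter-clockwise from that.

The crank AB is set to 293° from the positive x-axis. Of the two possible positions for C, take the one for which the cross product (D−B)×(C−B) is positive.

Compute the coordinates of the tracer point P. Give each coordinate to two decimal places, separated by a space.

A=(0,0), D=(5.00,0)
B = A + 2.00·(cos293°, sin293°) = (0.7815, -1.8410)
|BD| = 4.6028
circle(B,9.00) ∩ circle(D,10.00): a=0.2374, h=8.9969
  candidates: C₊=(-2.5995,6.4998) cross=41.410; C₋=(4.5976,-9.9919) cross=-41.410
  mode + wants cross > 0 → take C=(-2.5995,6.4998) (cross=41.410)
ex = (C−B)/|BC| = (-0.3757,0.9268); ey = (-0.9268,-0.3757)
P = B + 0.80·ex + -1.14·ey = (1.5374,-0.6713)

1.54 -0.67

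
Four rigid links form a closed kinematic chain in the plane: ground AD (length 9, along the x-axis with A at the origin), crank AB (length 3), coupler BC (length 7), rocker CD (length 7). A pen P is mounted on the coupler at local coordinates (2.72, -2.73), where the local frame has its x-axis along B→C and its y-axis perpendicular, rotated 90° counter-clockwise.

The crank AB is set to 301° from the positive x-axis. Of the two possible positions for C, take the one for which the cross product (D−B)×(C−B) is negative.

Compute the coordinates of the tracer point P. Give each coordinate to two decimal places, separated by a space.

A=(0,0), D=(9.00,0)
B = A + 3.00·(cos301°, sin301°) = (1.5451, -2.5715)
|BD| = 7.8859
circle(B,7.00) ∩ circle(D,7.00): a=3.9430, h=5.7839
  candidates: C₊=(3.3865,4.1820) cross=45.611; C₋=(7.1586,-6.7535) cross=-45.611
  mode - wants cross < 0 → take C=(7.1586,-6.7535) (cross=-45.611)
ex = (C−B)/|BC| = (0.8019,-0.5974); ey = (0.5974,0.8019)
P = B + 2.72·ex + -2.73·ey = (2.0954,-6.3858)

2.10 -6.39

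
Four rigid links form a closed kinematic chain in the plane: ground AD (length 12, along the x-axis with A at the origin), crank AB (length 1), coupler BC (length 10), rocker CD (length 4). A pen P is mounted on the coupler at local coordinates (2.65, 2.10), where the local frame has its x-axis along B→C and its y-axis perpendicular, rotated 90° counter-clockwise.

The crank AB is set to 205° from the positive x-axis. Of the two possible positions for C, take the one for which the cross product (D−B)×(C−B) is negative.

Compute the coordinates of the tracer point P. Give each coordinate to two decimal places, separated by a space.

2.12 1.08

A=(0,0), D=(12.00,0)
B = A + 1.00·(cos205°, sin205°) = (-0.9063, -0.4226)
|BD| = 12.9132
circle(B,10.00) ∩ circle(D,4.00): a=9.7091, h=2.3945
  candidates: C₊=(8.7192,2.2883) cross=30.920; C₋=(8.8759,-2.4981) cross=-30.920
  mode - wants cross < 0 → take C=(8.8759,-2.4981) (cross=-30.920)
ex = (C−B)/|BC| = (0.9782,-0.2075); ey = (0.2075,0.9782)
P = B + 2.65·ex + 2.10·ey = (2.1218,1.0817)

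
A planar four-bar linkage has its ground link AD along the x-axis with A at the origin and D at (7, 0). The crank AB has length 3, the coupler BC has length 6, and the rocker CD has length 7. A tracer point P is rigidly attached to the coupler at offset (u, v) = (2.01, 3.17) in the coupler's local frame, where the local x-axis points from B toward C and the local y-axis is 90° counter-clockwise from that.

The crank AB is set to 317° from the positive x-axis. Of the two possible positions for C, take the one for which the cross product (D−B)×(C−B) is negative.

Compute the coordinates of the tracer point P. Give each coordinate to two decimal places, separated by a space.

5.94 -1.79

A=(0,0), D=(7.00,0)
B = A + 3.00·(cos317°, sin317°) = (2.1941, -2.0460)
|BD| = 5.2233
circle(B,6.00) ∩ circle(D,7.00): a=1.3672, h=5.8421
  candidates: C₊=(1.1637,3.8649) cross=30.515; C₋=(5.7404,-6.8857) cross=-30.515
  mode - wants cross < 0 → take C=(5.7404,-6.8857) (cross=-30.515)
ex = (C−B)/|BC| = (0.5911,-0.8066); ey = (0.8066,0.5911)
P = B + 2.01·ex + 3.17·ey = (5.9391,-1.7936)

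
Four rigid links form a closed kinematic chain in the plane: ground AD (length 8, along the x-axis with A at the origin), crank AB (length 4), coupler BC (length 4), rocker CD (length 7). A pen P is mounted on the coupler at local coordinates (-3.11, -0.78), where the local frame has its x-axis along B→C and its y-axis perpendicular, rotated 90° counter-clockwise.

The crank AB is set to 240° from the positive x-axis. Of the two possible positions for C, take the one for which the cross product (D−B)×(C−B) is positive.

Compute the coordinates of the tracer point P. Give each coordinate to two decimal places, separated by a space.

-3.87 -6.07

A=(0,0), D=(8.00,0)
B = A + 4.00·(cos240°, sin240°) = (-2.0000, -3.4641)
|BD| = 10.5830
circle(B,4.00) ∩ circle(D,7.00): a=3.7324, h=1.4385
  candidates: C₊=(1.0559,-0.8832) cross=15.223; C₋=(1.9976,-3.6016) cross=-15.223
  mode + wants cross > 0 → take C=(1.0559,-0.8832) (cross=15.223)
ex = (C−B)/|BC| = (0.7640,0.6452); ey = (-0.6452,0.7640)
P = B + -3.11·ex + -0.78·ey = (-3.8727,-6.0667)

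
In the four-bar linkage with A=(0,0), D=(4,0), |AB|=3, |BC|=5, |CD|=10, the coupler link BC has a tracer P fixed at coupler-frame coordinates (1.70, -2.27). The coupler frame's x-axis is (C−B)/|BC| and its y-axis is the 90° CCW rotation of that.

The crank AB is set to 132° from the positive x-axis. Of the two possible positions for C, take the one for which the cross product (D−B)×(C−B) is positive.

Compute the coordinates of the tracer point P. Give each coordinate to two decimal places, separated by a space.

A=(0,0), D=(4.00,0)
B = A + 3.00·(cos132°, sin132°) = (-2.0074, 2.2294)
|BD| = 6.4077
circle(B,5.00) ∩ circle(D,10.00): a=-2.6484, h=4.2410
  candidates: C₊=(-3.0148,7.1269) cross=27.175; C₋=(-5.9659,-0.8251) cross=-27.175
  mode + wants cross > 0 → take C=(-3.0148,7.1269) (cross=27.175)
ex = (C−B)/|BC| = (-0.2015,0.9795); ey = (-0.9795,-0.2015)
P = B + 1.70·ex + -2.27·ey = (-0.1265,4.3519)

-0.13 4.35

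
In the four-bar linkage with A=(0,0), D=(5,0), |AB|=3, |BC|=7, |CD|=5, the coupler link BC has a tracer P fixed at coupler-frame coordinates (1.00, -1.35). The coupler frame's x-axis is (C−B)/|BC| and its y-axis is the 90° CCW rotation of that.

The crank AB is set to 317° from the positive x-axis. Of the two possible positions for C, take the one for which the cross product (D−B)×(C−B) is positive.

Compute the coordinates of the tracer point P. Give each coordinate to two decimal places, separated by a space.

3.72 -1.34

A=(0,0), D=(5.00,0)
B = A + 3.00·(cos317°, sin317°) = (2.1941, -2.0460)
|BD| = 3.4727
circle(B,7.00) ∩ circle(D,5.00): a=5.1919, h=4.6951
  candidates: C₊=(3.6229,4.8066) cross=16.305; C₋=(9.1554,-2.7808) cross=-16.305
  mode + wants cross > 0 → take C=(3.6229,4.8066) (cross=16.305)
ex = (C−B)/|BC| = (0.2041,0.9789); ey = (-0.9789,0.2041)
P = B + 1.00·ex + -1.35·ey = (3.7198,-1.3426)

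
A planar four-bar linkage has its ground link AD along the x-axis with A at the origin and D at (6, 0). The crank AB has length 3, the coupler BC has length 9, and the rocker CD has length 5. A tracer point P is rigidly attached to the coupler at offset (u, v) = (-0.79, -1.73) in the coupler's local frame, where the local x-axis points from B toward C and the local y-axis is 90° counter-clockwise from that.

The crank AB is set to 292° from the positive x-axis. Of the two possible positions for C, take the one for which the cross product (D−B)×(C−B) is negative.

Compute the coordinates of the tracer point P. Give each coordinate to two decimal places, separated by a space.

0.32 -4.51

A=(0,0), D=(6.00,0)
B = A + 3.00·(cos292°, sin292°) = (1.1238, -2.7816)
|BD| = 5.6137
circle(B,9.00) ∩ circle(D,5.00): a=7.7946, h=4.4993
  candidates: C₊=(5.6650,4.9888) cross=25.258; C₋=(10.1237,-2.8276) cross=-25.258
  mode - wants cross < 0 → take C=(10.1237,-2.8276) (cross=-25.258)
ex = (C−B)/|BC| = (1.0000,-0.0051); ey = (0.0051,1.0000)
P = B + -0.79·ex + -1.73·ey = (0.3250,-4.5075)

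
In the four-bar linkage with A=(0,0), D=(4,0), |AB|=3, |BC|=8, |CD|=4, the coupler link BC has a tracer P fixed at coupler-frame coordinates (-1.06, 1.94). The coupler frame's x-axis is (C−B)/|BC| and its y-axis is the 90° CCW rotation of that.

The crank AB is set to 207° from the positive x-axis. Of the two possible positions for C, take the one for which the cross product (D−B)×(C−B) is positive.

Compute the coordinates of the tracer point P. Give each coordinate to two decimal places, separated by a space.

A=(0,0), D=(4.00,0)
B = A + 3.00·(cos207°, sin207°) = (-2.6730, -1.3620)
|BD| = 6.8106
circle(B,8.00) ∩ circle(D,4.00): a=6.9292, h=3.9982
  candidates: C₊=(3.3167,3.9412) cross=27.230; C₋=(4.9158,-3.8938) cross=-27.230
  mode + wants cross > 0 → take C=(3.3167,3.9412) (cross=27.230)
ex = (C−B)/|BC| = (0.7487,0.6629); ey = (-0.6629,0.7487)
P = B + -1.06·ex + 1.94·ey = (-4.7527,-0.6121)

-4.75 -0.61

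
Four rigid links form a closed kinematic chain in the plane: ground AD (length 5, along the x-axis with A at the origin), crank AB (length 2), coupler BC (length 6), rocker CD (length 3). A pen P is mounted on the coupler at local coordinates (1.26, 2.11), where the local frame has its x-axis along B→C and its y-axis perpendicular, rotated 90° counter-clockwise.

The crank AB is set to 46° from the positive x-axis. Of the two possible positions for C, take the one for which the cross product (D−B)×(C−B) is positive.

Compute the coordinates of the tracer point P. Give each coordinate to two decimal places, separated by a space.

2.51 3.63

A=(0,0), D=(5.00,0)
B = A + 2.00·(cos46°, sin46°) = (1.3893, 1.4387)
|BD| = 3.8868
circle(B,6.00) ∩ circle(D,3.00): a=5.4167, h=2.5805
  candidates: C₊=(7.3765,1.8309) cross=10.030; C₋=(5.4661,-2.9636) cross=-10.030
  mode + wants cross > 0 → take C=(7.3765,1.8309) (cross=10.030)
ex = (C−B)/|BC| = (0.9979,0.0654); ey = (-0.0654,0.9979)
P = B + 1.26·ex + 2.11·ey = (2.5087,3.6265)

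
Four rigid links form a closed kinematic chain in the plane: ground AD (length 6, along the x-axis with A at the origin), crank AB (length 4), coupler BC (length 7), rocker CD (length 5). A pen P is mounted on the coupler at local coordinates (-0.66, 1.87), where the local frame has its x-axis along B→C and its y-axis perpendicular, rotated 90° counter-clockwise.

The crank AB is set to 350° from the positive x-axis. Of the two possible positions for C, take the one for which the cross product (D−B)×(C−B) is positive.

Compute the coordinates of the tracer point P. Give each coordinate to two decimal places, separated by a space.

2.27 0.37

A=(0,0), D=(6.00,0)
B = A + 4.00·(cos350°, sin350°) = (3.9392, -0.6946)
|BD| = 2.1747
circle(B,7.00) ∩ circle(D,5.00): a=6.6054, h=2.3171
  candidates: C₊=(9.4586,3.6109) cross=5.039; C₋=(10.9387,-0.7805) cross=-5.039
  mode + wants cross > 0 → take C=(9.4586,3.6109) (cross=5.039)
ex = (C−B)/|BC| = (0.7885,0.6151); ey = (-0.6151,0.7885)
P = B + -0.66·ex + 1.87·ey = (2.2687,0.3739)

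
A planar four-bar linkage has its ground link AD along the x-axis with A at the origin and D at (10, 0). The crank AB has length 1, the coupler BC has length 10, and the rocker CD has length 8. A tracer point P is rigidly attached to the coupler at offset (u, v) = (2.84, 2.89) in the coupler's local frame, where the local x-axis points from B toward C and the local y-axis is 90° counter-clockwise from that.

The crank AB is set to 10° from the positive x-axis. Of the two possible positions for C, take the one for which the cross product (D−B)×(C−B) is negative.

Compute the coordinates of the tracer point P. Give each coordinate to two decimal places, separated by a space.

5.02 -0.18

A=(0,0), D=(10.00,0)
B = A + 1.00·(cos10°, sin10°) = (0.9848, 0.1736)
|BD| = 9.0169
circle(B,10.00) ∩ circle(D,8.00): a=6.5047, h=7.5953
  candidates: C₊=(7.6346,7.6423) cross=68.486; C₋=(7.3420,-7.5455) cross=-68.486
  mode - wants cross < 0 → take C=(7.3420,-7.5455) (cross=-68.486)
ex = (C−B)/|BC| = (0.6357,-0.7719); ey = (0.7719,0.6357)
P = B + 2.84·ex + 2.89·ey = (5.0211,-0.1814)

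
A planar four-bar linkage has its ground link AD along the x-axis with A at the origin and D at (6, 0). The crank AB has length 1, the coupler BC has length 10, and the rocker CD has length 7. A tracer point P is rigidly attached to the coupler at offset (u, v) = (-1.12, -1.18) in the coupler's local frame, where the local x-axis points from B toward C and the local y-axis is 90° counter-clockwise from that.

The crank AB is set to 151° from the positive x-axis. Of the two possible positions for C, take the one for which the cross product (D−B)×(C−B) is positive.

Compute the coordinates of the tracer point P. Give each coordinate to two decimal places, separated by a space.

-0.96 -1.14

A=(0,0), D=(6.00,0)
B = A + 1.00·(cos151°, sin151°) = (-0.8746, 0.4848)
|BD| = 6.8917
circle(B,10.00) ∩ circle(D,7.00): a=7.1460, h=6.9954
  candidates: C₊=(6.7457,6.9602) cross=48.210; C₋=(5.7615,-6.9959) cross=-48.210
  mode + wants cross > 0 → take C=(6.7457,6.9602) (cross=48.210)
ex = (C−B)/|BC| = (0.7620,0.6475); ey = (-0.6475,0.7620)
P = B + -1.12·ex + -1.18·ey = (-0.9640,-1.1396)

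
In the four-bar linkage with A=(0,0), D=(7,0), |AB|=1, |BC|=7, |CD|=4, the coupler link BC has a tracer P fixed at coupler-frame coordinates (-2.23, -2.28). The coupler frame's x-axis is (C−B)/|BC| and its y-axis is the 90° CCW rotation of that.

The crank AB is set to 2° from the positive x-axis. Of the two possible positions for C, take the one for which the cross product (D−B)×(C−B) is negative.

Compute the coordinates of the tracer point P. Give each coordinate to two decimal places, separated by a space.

A=(0,0), D=(7.00,0)
B = A + 1.00·(cos2°, sin2°) = (0.9994, 0.0349)
|BD| = 6.0007
circle(B,7.00) ∩ circle(D,4.00): a=5.7500, h=3.9921
  candidates: C₊=(6.7725,3.9935) cross=23.956; C₋=(6.7261,-3.9906) cross=-23.956
  mode - wants cross < 0 → take C=(6.7261,-3.9906) (cross=-23.956)
ex = (C−B)/|BC| = (0.8181,-0.5751); ey = (0.5751,0.8181)
P = B + -2.23·ex + -2.28·ey = (-2.1361,-0.5480)

-2.14 -0.55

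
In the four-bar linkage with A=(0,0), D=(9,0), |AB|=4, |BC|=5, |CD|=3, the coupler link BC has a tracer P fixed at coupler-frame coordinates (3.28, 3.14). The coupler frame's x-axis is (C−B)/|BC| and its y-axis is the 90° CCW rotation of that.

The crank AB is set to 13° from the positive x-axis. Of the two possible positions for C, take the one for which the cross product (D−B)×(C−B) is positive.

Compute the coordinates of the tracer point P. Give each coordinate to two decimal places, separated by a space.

A=(0,0), D=(9.00,0)
B = A + 4.00·(cos13°, sin13°) = (3.8975, 0.8998)
|BD| = 5.1813
circle(B,5.00) ∩ circle(D,3.00): a=4.1347, h=2.8115
  candidates: C₊=(8.4576,2.9506) cross=14.567; C₋=(7.4810,-2.5870) cross=-14.567
  mode + wants cross > 0 → take C=(8.4576,2.9506) (cross=14.567)
ex = (C−B)/|BC| = (0.9120,0.4102); ey = (-0.4102,0.9120)
P = B + 3.28·ex + 3.14·ey = (5.6010,5.1088)

5.60 5.11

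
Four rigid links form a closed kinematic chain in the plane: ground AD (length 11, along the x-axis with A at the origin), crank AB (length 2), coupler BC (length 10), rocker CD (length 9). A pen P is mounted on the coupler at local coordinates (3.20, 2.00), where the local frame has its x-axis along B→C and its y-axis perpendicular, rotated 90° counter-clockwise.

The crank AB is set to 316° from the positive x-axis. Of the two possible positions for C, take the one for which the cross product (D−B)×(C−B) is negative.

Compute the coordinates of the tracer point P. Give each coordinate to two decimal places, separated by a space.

A=(0,0), D=(11.00,0)
B = A + 2.00·(cos316°, sin316°) = (1.4387, -1.3893)
|BD| = 9.6617
circle(B,10.00) ∩ circle(D,9.00): a=5.8141, h=8.1361
  candidates: C₊=(6.0224,7.4983) cross=78.609; C₋=(8.3623,-8.6048) cross=-78.609
  mode - wants cross < 0 → take C=(8.3623,-8.6048) (cross=-78.609)
ex = (C−B)/|BC| = (0.6924,-0.7215); ey = (0.7215,0.6924)
P = B + 3.20·ex + 2.00·ey = (5.0973,-2.3135)

5.10 -2.31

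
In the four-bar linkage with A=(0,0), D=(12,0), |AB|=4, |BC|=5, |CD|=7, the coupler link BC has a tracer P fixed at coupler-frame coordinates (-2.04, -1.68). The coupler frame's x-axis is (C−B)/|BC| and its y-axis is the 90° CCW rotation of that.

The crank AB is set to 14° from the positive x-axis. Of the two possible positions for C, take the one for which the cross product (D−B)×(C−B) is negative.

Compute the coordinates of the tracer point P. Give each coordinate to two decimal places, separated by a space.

1.50 2.11

A=(0,0), D=(12.00,0)
B = A + 4.00·(cos14°, sin14°) = (3.8812, 0.9677)
|BD| = 8.1763
circle(B,5.00) ∩ circle(D,7.00): a=2.6205, h=4.2583
  candidates: C₊=(6.9872,4.8859) cross=34.817; C₋=(5.9793,-3.5708) cross=-34.817
  mode - wants cross < 0 → take C=(5.9793,-3.5708) (cross=-34.817)
ex = (C−B)/|BC| = (0.4196,-0.9077); ey = (0.9077,0.4196)
P = B + -2.04·ex + -1.68·ey = (1.5002,2.1144)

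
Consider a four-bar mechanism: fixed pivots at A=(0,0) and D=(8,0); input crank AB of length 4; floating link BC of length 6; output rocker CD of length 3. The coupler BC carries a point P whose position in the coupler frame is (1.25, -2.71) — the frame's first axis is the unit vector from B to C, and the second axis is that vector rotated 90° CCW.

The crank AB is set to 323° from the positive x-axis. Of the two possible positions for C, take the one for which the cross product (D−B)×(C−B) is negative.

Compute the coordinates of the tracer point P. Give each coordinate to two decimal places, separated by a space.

A=(0,0), D=(8.00,0)
B = A + 4.00·(cos323°, sin323°) = (3.1945, -2.4073)
|BD| = 5.3747
circle(B,6.00) ∩ circle(D,3.00): a=5.1991, h=2.9949
  candidates: C₊=(6.5017,2.5990) cross=16.096; C₋=(9.1844,-2.7563) cross=-16.096
  mode - wants cross < 0 → take C=(9.1844,-2.7563) (cross=-16.096)
ex = (C−B)/|BC| = (0.9983,-0.0582); ey = (0.0582,0.9983)
P = B + 1.25·ex + -2.71·ey = (4.2848,-5.1854)

4.28 -5.19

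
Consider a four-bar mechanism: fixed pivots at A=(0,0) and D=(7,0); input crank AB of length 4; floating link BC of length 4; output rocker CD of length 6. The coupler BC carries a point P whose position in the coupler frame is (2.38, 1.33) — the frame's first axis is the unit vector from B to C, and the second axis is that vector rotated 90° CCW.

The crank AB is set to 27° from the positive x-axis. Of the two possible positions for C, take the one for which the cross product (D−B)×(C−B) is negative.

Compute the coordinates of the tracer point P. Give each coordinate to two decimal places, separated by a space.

A=(0,0), D=(7.00,0)
B = A + 4.00·(cos27°, sin27°) = (3.5640, 1.8160)
|BD| = 3.8863
circle(B,4.00) ∩ circle(D,6.00): a=-0.6299, h=3.9501
  candidates: C₊=(4.8528,5.6026) cross=15.351; C₋=(1.1613,-1.3820) cross=-15.351
  mode - wants cross < 0 → take C=(1.1613,-1.3820) (cross=-15.351)
ex = (C−B)/|BC| = (-0.6007,-0.7995); ey = (0.7995,-0.6007)
P = B + 2.38·ex + 1.33·ey = (3.1978,-0.8857)

3.20 -0.89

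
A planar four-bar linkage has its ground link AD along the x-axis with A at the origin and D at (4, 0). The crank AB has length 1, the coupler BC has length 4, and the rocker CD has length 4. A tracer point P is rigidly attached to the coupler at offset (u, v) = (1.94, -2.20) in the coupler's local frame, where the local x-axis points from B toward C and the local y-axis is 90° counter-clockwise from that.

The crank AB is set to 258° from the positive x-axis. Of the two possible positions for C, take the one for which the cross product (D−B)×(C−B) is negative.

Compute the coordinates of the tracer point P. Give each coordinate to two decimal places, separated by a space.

A=(0,0), D=(4.00,0)
B = A + 1.00·(cos258°, sin258°) = (-0.2079, -0.9781)
|BD| = 4.3201
circle(B,4.00) ∩ circle(D,4.00): a=2.1601, h=3.3666
  candidates: C₊=(1.1338,2.7901) cross=14.544; C₋=(2.6583,-3.7683) cross=-14.544
  mode - wants cross < 0 → take C=(2.6583,-3.7683) (cross=-14.544)
ex = (C−B)/|BC| = (0.7166,-0.6975); ey = (0.6975,0.7166)
P = B + 1.94·ex + -2.20·ey = (-0.3524,-3.9078)

-0.35 -3.91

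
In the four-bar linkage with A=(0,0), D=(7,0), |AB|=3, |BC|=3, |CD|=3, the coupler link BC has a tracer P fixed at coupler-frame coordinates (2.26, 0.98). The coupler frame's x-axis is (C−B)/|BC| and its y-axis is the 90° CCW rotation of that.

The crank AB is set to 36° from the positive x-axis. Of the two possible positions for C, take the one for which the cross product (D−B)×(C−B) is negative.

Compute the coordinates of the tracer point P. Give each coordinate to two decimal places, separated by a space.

A=(0,0), D=(7.00,0)
B = A + 3.00·(cos36°, sin36°) = (2.4271, 1.7634)
|BD| = 4.9012
circle(B,3.00) ∩ circle(D,3.00): a=2.4506, h=1.7305
  candidates: C₊=(5.3361,2.4963) cross=8.482; C₋=(4.0909,-0.7330) cross=-8.482
  mode - wants cross < 0 → take C=(4.0909,-0.7330) (cross=-8.482)
ex = (C−B)/|BC| = (0.5546,-0.8321); ey = (0.8321,0.5546)
P = B + 2.26·ex + 0.98·ey = (4.4960,0.4263)

4.50 0.43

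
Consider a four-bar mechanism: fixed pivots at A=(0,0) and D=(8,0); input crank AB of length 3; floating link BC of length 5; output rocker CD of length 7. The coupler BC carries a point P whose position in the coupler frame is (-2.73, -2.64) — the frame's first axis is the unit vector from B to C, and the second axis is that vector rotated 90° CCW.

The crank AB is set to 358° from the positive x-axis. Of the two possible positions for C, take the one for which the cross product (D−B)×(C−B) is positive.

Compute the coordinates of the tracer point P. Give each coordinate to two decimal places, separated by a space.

A=(0,0), D=(8.00,0)
B = A + 3.00·(cos358°, sin358°) = (2.9982, -0.1047)
|BD| = 5.0029
circle(B,5.00) ∩ circle(D,7.00): a=0.1029, h=4.9989
  candidates: C₊=(2.9964,4.8953) cross=25.009; C₋=(3.2056,-5.1004) cross=-25.009
  mode + wants cross > 0 → take C=(2.9964,4.8953) (cross=25.009)
ex = (C−B)/|BC| = (-0.0004,1.0000); ey = (-1.0000,-0.0004)
P = B + -2.73·ex + -2.64·ey = (5.6391,-2.8338)

5.64 -2.83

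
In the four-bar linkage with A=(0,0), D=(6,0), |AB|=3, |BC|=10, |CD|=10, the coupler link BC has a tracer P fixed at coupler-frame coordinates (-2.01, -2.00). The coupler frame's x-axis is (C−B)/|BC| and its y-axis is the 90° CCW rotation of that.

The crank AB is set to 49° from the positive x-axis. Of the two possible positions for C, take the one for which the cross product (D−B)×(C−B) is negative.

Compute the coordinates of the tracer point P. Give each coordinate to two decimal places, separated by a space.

A=(0,0), D=(6.00,0)
B = A + 3.00·(cos49°, sin49°) = (1.9682, 2.2641)
|BD| = 4.6241
circle(B,10.00) ∩ circle(D,10.00): a=2.3120, h=9.7291
  candidates: C₊=(8.7478,9.6151) cross=44.988; C₋=(-0.7797,-7.3509) cross=-44.988
  mode - wants cross < 0 → take C=(-0.7797,-7.3509) (cross=-44.988)
ex = (C−B)/|BC| = (-0.2748,-0.9615); ey = (0.9615,-0.2748)
P = B + -2.01·ex + -2.00·ey = (0.5975,4.7463)

0.60 4.75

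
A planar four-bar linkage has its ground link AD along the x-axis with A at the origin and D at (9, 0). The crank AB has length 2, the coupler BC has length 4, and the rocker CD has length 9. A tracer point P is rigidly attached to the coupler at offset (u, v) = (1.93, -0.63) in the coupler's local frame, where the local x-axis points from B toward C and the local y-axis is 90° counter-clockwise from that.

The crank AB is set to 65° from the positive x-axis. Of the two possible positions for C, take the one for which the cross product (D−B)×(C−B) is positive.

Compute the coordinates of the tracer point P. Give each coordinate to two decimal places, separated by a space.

A=(0,0), D=(9.00,0)
B = A + 2.00·(cos65°, sin65°) = (0.8452, 1.8126)
|BD| = 8.3538
circle(B,4.00) ∩ circle(D,9.00): a=0.2864, h=3.9897
  candidates: C₊=(1.9906,5.6451) cross=33.329; C₋=(0.2592,-2.1442) cross=-33.329
  mode + wants cross > 0 → take C=(1.9906,5.6451) (cross=33.329)
ex = (C−B)/|BC| = (0.2863,0.9581); ey = (-0.9581,0.2863)
P = B + 1.93·ex + -0.63·ey = (2.0015,3.4814)

2.00 3.48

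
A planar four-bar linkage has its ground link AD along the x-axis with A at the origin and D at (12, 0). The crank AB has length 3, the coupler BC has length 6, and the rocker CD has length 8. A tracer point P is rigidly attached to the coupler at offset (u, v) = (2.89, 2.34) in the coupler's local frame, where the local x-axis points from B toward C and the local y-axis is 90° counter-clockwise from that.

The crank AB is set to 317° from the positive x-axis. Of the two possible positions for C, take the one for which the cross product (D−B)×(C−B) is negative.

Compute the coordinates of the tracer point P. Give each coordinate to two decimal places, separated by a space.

A=(0,0), D=(12.00,0)
B = A + 3.00·(cos317°, sin317°) = (2.1941, -2.0460)
|BD| = 10.0171
circle(B,6.00) ∩ circle(D,8.00): a=3.6109, h=4.7918
  candidates: C₊=(4.7502,3.3823) cross=48.000; C₋=(6.7076,-5.9992) cross=-48.000
  mode - wants cross < 0 → take C=(6.7076,-5.9992) (cross=-48.000)
ex = (C−B)/|BC| = (0.7523,-0.6589); ey = (0.6589,0.7523)
P = B + 2.89·ex + 2.34·ey = (5.9098,-2.1898)

5.91 -2.19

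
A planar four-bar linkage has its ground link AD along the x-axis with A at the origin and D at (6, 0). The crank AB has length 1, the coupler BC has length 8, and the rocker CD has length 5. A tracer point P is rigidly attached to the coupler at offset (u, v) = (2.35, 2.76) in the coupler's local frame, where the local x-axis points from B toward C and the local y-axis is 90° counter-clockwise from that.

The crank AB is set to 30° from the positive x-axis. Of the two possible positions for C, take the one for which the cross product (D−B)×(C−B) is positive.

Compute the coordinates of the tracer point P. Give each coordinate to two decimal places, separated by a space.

A=(0,0), D=(6.00,0)
B = A + 1.00·(cos30°, sin30°) = (0.8660, 0.5000)
|BD| = 5.1583
circle(B,8.00) ∩ circle(D,5.00): a=6.3595, h=4.8536
  candidates: C₊=(7.6660,4.7143) cross=25.036; C₋=(6.7251,-4.9471) cross=-25.036
  mode + wants cross > 0 → take C=(7.6660,4.7143) (cross=25.036)
ex = (C−B)/|BC| = (0.8500,0.5268); ey = (-0.5268,0.8500)
P = B + 2.35·ex + 2.76·ey = (1.4096,4.0839)

1.41 4.08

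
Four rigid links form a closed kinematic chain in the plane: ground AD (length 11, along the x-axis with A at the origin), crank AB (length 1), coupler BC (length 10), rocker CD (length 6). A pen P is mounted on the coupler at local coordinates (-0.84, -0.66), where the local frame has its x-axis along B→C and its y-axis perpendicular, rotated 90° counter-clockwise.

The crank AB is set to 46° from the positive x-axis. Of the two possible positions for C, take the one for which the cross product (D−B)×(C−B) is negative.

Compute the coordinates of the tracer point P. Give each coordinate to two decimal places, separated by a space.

A=(0,0), D=(11.00,0)
B = A + 1.00·(cos46°, sin46°) = (0.6947, 0.7193)
|BD| = 10.3304
circle(B,10.00) ∩ circle(D,6.00): a=8.2629, h=5.6325
  candidates: C₊=(9.3297,5.7628) cross=58.186; C₋=(8.5452,-5.4749) cross=-58.186
  mode - wants cross < 0 → take C=(8.5452,-5.4749) (cross=-58.186)
ex = (C−B)/|BC| = (0.7851,-0.6194); ey = (0.6194,0.7851)
P = B + -0.84·ex + -0.66·ey = (-0.3736,0.7215)

-0.37 0.72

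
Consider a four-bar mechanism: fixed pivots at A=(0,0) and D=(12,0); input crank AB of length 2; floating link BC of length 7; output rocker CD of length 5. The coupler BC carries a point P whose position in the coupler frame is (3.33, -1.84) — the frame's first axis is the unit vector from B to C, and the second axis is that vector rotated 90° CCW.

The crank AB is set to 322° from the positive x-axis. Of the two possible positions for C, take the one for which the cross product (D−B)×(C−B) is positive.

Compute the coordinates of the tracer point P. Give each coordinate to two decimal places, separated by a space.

5.38 -1.11

A=(0,0), D=(12.00,0)
B = A + 2.00·(cos322°, sin322°) = (1.5760, -1.2313)
|BD| = 10.4965
circle(B,7.00) ∩ circle(D,5.00): a=6.3915, h=2.8547
  candidates: C₊=(7.5885,2.3534) cross=29.964; C₋=(8.2582,-3.3165) cross=-29.964
  mode + wants cross > 0 → take C=(7.5885,2.3534) (cross=29.964)
ex = (C−B)/|BC| = (0.8589,0.5121); ey = (-0.5121,0.8589)
P = B + 3.33·ex + -1.84·ey = (5.3785,-1.1064)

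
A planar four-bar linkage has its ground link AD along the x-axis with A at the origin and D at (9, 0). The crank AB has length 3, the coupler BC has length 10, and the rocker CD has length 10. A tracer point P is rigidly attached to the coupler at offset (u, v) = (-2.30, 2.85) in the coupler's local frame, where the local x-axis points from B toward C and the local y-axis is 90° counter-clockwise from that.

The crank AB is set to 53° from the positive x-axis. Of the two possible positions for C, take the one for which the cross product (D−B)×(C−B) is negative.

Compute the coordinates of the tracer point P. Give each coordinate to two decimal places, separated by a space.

A=(0,0), D=(9.00,0)
B = A + 3.00·(cos53°, sin53°) = (1.8054, 2.3959)
|BD| = 7.5830
circle(B,10.00) ∩ circle(D,10.00): a=3.7915, h=9.2534
  candidates: C₊=(8.3264,9.9773) cross=70.168; C₋=(2.4791,-7.5814) cross=-70.168
  mode - wants cross < 0 → take C=(2.4791,-7.5814) (cross=-70.168)
ex = (C−B)/|BC| = (0.0674,-0.9977); ey = (0.9977,0.0674)
P = B + -2.30·ex + 2.85·ey = (4.4940,4.8827)

4.49 4.88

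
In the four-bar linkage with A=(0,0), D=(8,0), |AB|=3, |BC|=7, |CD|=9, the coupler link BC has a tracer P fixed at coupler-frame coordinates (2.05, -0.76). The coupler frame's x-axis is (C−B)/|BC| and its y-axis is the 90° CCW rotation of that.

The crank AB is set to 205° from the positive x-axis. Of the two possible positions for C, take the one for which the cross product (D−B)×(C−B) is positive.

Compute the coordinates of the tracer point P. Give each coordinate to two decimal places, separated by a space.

A=(0,0), D=(8.00,0)
B = A + 3.00·(cos205°, sin205°) = (-2.7189, -1.2679)
|BD| = 10.7936
circle(B,7.00) ∩ circle(D,9.00): a=3.9145, h=5.8032
  candidates: C₊=(0.4868,4.9550) cross=62.637; C₋=(1.8501,-6.5711) cross=-62.637
  mode + wants cross > 0 → take C=(0.4868,4.9550) (cross=62.637)
ex = (C−B)/|BC| = (0.4580,0.8890); ey = (-0.8890,0.4580)
P = B + 2.05·ex + -0.76·ey = (-1.1045,0.2065)

-1.10 0.21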